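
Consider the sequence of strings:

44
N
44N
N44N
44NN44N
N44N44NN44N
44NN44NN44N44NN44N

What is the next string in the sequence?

N44N44NN44N44NN44NN44N44NN44N

This is a Fibonacci-style word recurrence s(k) = s(k−2)·s(k−1): e.g. 44·N = 44N.
The next term joins N44N44NN44N and 44NN44NN44N44NN44N.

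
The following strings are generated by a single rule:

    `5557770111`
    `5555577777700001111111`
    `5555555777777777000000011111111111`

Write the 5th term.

The n-th term is 2n+1 5's then 3n 7's then 3n-2 0's then 4n-1 1's (n = 1, 2, …).
At n = 5 the blocks have lengths 11, 15, 13, 19.

5555555555577777777777777700000000000001111111111111111111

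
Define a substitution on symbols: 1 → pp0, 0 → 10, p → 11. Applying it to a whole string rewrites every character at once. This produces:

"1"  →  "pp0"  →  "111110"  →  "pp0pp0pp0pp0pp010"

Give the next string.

Replace each of the 17 characters of pp0pp0pp0pp0pp010 in place — 11 11 10 11 11 10 11 11 10 11 11 10 11 11 10 pp0 10 — and concatenate.

111110111110111110111110111110pp010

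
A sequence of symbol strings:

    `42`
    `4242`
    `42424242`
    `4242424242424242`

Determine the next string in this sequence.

42424242424242424242424242424242

Every step duplicates the string.
One more doubling of 4242424242424242 gives the answer.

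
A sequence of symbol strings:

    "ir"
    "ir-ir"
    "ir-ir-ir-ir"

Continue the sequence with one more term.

Each string is two copies of the previous one joined by '-'.
One more doubling of ir-ir-ir-ir gives the answer.

ir-ir-ir-ir-ir-ir-ir-ir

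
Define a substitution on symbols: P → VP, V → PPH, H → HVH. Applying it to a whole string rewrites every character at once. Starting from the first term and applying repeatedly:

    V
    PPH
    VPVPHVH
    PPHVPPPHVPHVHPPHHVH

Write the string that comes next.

VPVPHVHPPHVPVPVPHVHPPHVPHVHPPHHVHVPVPHVHHVHPPHHVH

Replace each of the 19 characters of PPHVPPPHVPHVHPPHHVH in place — VP VP HVH PPH VP VP VP HVH PPH VP HVH PPH HVH VP VP HVH HVH PPH HVH — and concatenate.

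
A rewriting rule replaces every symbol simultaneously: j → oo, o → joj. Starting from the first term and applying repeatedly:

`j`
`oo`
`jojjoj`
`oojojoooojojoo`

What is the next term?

Rewriting the 14 symbols of oojojoooojojoo one by one yields joj joj oo joj oo joj joj joj joj oo joj oo joj joj; concatenated:

jojjojoojojoojojjojjojjojoojojoojojjoj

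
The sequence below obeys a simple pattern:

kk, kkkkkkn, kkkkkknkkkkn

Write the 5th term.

Each term is the previous one with kkkkn appended.
From kkkkkknkkkkn, 2 further steps: kkkkkknkkkkn → kkkkkknkkkknkkkkn → (answer).

kkkkkknkkkknkkkknkkkkn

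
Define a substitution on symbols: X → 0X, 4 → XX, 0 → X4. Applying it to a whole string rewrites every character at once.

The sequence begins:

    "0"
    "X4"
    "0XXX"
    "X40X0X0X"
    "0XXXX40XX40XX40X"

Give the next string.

X40X0X0X0XXXX40X0XXXX40X0XXXX40X

Replace each of the 16 characters of 0XXXX40XX40XX40X in place — X4 0X 0X 0X 0X XX X4 0X 0X XX X4 0X 0X XX X4 0X — and concatenate.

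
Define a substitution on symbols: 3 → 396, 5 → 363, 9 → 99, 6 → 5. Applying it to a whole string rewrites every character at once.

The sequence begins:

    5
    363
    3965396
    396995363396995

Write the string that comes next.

Applying the rule to each of the 15 symbols of 396995363396995 gives the pieces 396 99 5 99 99 363 396 5 396 396 99 5 99 99 363, which concatenate to the answer.

396995999936339653963969959999363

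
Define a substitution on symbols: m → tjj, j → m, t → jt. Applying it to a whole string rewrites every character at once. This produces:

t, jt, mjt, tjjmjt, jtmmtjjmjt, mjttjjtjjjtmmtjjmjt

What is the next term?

Applying the rule to each of the 19 symbols of mjttjjtjjjtmmtjjmjt gives the pieces tjj m jt jt m m jt m m m jt tjj tjj jt m m tjj m jt, which concatenate to the answer.

tjjmjtjtmmjtmmmjttjjtjjjtmmtjjmjt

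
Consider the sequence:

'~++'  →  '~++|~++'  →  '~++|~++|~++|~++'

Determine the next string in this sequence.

Each string is two copies of the previous one joined by '|'.
Doubling ~++|~++|~++|~++ with '|' between the halves:

~++|~++|~++|~++|~++|~++|~++|~++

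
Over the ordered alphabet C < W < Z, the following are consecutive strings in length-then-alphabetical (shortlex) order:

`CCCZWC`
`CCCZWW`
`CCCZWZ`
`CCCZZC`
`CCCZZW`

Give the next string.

CCCZZZ

Find the rightmost character of CCCZZW below Z, bump it to the next letter, and reset everything to its right to C.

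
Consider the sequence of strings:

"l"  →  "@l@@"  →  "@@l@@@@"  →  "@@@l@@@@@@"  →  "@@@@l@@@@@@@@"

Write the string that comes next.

Each term wraps the previous one in @ on the left and @@ on the right.
Applying this once more to @@@@l@@@@@@@@:

@@@@@l@@@@@@@@@@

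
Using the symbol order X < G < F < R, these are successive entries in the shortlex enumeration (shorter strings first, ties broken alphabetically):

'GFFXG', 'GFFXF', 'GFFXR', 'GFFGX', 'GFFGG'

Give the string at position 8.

Advancing 3 positions from GFFGG through GFFGG → GFFGF → GFFGR reaches term 8.

GFFFX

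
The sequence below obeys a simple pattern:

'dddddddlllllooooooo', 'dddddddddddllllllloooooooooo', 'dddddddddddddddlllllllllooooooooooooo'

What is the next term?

Term n consists of 4n-1 d's, followed by 2n+1 l's, followed by 3n+1 o's, where the shown terms are n = 2, 3, 4.
At n = 5 the blocks have lengths 19, 11, 16.

dddddddddddddddddddllllllllllloooooooooooooooo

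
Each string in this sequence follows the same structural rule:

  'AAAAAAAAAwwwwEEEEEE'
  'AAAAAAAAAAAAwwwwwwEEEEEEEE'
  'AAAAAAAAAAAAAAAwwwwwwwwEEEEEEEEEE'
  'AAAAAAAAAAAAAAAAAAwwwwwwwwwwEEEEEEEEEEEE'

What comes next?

Term n consists of 3n+3 A's, followed by 2n w's, followed by 2n+2 E's, where the shown terms are n = 2, 3, 4, 5.
At n = 6 the blocks have lengths 21, 12, 14.

AAAAAAAAAAAAAAAAAAAAAwwwwwwwwwwwwEEEEEEEEEEEEEE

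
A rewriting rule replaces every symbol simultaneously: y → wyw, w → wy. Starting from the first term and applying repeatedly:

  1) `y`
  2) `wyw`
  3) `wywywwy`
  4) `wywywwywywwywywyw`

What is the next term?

wywywwywywwywywywwywywwywywywwywywwywywwy

Applying the rule to each of the 17 symbols of wywywwywywwywywyw gives the pieces wy wyw wy wyw wy wy wyw wy wyw wy wy wyw wy wyw wy wyw wy, which concatenate to the answer.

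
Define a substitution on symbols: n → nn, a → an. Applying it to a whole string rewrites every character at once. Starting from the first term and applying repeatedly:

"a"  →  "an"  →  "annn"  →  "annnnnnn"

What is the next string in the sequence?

annnnnnnnnnnnnnn

Expanding annnnnnn: a→an, n→nn, n→nn, n→nn, n→nn, n→nn, n→nn, n→nn. Concatenated: an nn nn nn nn nn nn nn.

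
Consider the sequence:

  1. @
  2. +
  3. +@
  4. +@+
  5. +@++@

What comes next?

Each term (from the third on) is the previous term followed by the one before it: term 3 = +·@ = +@.
So term 6 is +@++@·+@+.

+@++@+@+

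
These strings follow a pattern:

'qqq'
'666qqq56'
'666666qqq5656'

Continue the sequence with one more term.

s(k+1) = 666·s(k)·56, so each term gains 666 as a prefix and 56 as a suffix.
Applying this once more to 666666qqq5656:

666666666qqq565656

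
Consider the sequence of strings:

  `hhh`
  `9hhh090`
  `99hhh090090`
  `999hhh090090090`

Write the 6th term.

Each term wraps the previous one in 9 on the left and 090 on the right.
From 999hhh090090090, 2 further steps: 999hhh090090090 → 9999hhh090090090090 → (answer).

99999hhh090090090090090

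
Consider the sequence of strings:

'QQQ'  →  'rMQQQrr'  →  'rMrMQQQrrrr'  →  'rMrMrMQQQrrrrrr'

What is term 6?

rMrMrMrMrMQQQrrrrrrrrrr

Each term wraps the previous one in rM on the left and rr on the right.
From rMrMrMQQQrrrrrr, 2 further steps: rMrMrMQQQrrrrrr → rMrMrMrMQQQrrrrrrrr → (answer).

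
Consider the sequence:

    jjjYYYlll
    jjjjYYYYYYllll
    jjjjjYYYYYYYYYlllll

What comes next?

jjjjjjYYYYYYYYYYYYllllll

Reading off run lengths: j runs 3, 4, 5; Y runs 3, 6, 9; l runs 3, 4, 5 — each is linear in n (n = 1, 2, …).
At n = 4 the blocks have lengths 6, 12, 6.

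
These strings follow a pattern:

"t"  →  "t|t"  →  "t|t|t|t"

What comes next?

s(k+1) = s(k)·|·s(k) — each term doubles the last with '|' between the halves.
Doubling t|t|t|t with '|' between the halves:

t|t|t|t|t|t|t|t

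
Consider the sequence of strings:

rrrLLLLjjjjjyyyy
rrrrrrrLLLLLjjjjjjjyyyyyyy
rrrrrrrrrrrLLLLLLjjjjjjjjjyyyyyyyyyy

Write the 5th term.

Term n consists of 4n-1 r's, followed by n+3 L's, followed by 2n+3 j's, followed by 3n+1 y's (n = 1, 2, …).
Setting n = 5 gives 19, 8, 13, 16 characters in each block.

rrrrrrrrrrrrrrrrrrrLLLLLLLLjjjjjjjjjjjjjyyyyyyyyyyyyyyyy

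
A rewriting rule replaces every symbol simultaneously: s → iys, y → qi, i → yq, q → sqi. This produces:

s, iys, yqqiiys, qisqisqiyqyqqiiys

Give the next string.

φ(qisqisqiyqyqqiiys) expands symbol-by-symbol to sqi yq iys sqi yq iys sqi yq qi sqi qi sqi sqi yq yq qi iys; joining the 17 pieces gives the next term.

sqiyqiyssqiyqiyssqiyqqisqiqisqisqiyqyqqiiys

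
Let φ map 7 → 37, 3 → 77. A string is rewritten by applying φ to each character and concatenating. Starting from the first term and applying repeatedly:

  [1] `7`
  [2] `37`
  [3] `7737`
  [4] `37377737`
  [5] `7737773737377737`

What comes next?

37377737373777377737773737377737

Applying the rule to each of the 16 symbols of 7737773737377737 gives the pieces 37 37 77 37 37 37 77 37 77 37 77 37 37 37 77 37, which concatenate to the answer.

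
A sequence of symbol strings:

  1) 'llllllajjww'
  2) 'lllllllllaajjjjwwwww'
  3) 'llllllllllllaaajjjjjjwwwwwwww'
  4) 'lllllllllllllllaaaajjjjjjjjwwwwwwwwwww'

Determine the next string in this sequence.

Reading off run lengths: l runs 6, 9, 12, 15; a runs 1, 2, 3, 4; j runs 2, 4, 6, 8; w runs 2, 5, 8, 11 — each is linear in n (n = 1, 2, …).
For the next term, n = 5, so the run lengths are 18, 5, 10, 14.

llllllllllllllllllaaaaajjjjjjjjjjwwwwwwwwwwwwww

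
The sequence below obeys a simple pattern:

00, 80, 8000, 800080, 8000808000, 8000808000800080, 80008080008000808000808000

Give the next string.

From term 3 onward, concatenate the last term with the second-to-last: 80·00 = 8000, 8000·80 = 800080, …
So term 8 is 80008080008000808000808000·8000808000800080.

800080800080008080008080008000808000800080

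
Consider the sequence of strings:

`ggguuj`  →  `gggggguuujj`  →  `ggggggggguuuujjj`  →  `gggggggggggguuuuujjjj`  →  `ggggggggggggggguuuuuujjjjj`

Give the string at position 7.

ggggggggggggggggggggguuuuuuuujjjjjjj

Each string has the form g^{3n} u^{n+1} j^{n} (n = 1, 2, …).
At n = 7 the blocks have lengths 21, 8, 7.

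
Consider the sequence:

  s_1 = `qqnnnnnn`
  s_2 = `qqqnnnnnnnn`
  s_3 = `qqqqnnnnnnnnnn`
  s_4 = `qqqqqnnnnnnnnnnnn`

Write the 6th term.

qqqqqqqnnnnnnnnnnnnnnnn

Reading off run lengths: q runs 2, 3, 4, 5; n runs 6, 8, 10, 12 — each is linear in n, where the shown terms are n = 3, 4, 5, 6.
At n = 8 the blocks have lengths 7, 16.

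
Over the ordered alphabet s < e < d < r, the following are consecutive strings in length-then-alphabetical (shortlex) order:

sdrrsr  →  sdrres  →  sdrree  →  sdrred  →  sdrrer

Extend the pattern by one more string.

sdrrds

Find the rightmost character of sdrrer below r, bump it to the next letter, and reset everything to its right to s.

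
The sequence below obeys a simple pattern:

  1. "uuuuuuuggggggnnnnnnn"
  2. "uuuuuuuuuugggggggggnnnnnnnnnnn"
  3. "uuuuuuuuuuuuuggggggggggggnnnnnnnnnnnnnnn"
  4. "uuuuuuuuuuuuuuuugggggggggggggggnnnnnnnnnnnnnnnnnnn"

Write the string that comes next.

uuuuuuuuuuuuuuuuuuuggggggggggggggggggnnnnnnnnnnnnnnnnnnnnnnn

The n-th term is 3n+1 u's then 3n g's then 4n-1 n's, where the shown terms are n = 2, 3, 4, 5.
For the next term, n = 6, so the run lengths are 19, 18, 23.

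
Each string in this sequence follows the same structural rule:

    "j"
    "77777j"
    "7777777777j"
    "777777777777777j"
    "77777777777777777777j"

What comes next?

7777777777777777777777777j

Every step adds 77777 at the front: s(k+1) = 77777·s(k).
One more step from 77777777777777777777j gives the answer.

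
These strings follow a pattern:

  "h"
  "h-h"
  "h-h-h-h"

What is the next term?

Every step duplicates the string with '-' between the halves.
Doubling h-h-h-h with '-' between the halves:

h-h-h-h-h-h-h-h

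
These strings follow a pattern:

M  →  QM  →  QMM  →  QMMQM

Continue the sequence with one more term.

From term 3 onward, concatenate the last term with the second-to-last: QM·M = QMM, QMM·QM = QMMQM, …
The next term joins QMMQM and QMM.

QMMQMQMM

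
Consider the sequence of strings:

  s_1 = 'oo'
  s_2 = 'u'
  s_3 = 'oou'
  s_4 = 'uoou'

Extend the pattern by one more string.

From term 3 onward, concatenate the second-to-last term with the last: oo·u = oou, u·oou = uoou, …
Continuing: oou · uoou gives term 5.

oouuoou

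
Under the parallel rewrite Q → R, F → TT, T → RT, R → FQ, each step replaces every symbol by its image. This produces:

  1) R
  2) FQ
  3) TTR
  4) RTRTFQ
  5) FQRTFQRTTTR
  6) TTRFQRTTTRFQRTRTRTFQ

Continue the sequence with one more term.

Rewriting the 20 symbols of TTRFQRTTTRFQRTRTRTFQ one by one yields RT RT FQ TT R FQ RT RT RT FQ TT R FQ RT FQ RT FQ RT TT R; concatenated:

RTRTFQTTRFQRTRTRTFQTTRFQRTFQRTFQRTTTR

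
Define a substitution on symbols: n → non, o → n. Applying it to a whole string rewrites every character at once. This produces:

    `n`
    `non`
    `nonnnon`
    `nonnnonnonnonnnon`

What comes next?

nonnnonnonnonnnonnonnnonnonnnonnonnonnnon

Replace each of the 17 characters of nonnnonnonnonnnon in place — non n non non non n non non n non non n non non non n non — and concatenate.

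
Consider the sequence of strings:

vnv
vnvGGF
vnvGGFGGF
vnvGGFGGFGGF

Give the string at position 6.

vnvGGFGGFGGFGGFGGF

Every step adds GGF to the end: s(k+1) = s(k)·GGF.
From vnvGGFGGFGGF, 2 further steps: vnvGGFGGFGGF → vnvGGFGGFGGFGGF → (answer).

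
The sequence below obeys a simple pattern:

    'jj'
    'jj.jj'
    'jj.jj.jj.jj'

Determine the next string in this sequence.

jj.jj.jj.jj.jj.jj.jj.jj

s(k+1) = s(k)·.·s(k) — each term doubles the last with '.' between the halves.
One more doubling of jj.jj.jj.jj gives the answer.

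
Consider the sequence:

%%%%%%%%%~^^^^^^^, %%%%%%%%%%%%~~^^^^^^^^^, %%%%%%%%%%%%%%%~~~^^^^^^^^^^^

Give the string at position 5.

Term n consists of 3n+3 %'s, followed by n-1 ~'s, followed by 2n+3 ^'s, where the shown terms are n = 2, 3, 4.
At n = 6 the blocks have lengths 21, 5, 15.

%%%%%%%%%%%%%%%%%%%%%~~~~~^^^^^^^^^^^^^^^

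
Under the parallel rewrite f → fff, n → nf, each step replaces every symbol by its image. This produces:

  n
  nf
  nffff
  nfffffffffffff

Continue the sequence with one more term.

nffffffffffffffffffffffffffffffffffffffff

φ(nfffffffffffff) expands symbol-by-symbol to nf fff fff fff fff fff fff fff fff fff fff fff fff fff; joining the 14 pieces gives the next term.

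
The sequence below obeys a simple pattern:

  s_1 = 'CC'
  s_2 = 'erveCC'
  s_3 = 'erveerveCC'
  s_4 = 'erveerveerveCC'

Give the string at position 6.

erveerveerveerveerveCC

The strings grow by a fixed prefix erve each time.
From erveerveerveCC, 2 further steps: erveerveerveCC → erveerveerveerveCC → (answer).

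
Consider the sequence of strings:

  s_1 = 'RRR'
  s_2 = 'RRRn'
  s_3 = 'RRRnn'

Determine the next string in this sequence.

Each term is the previous one with n appended.
Applying this once more to RRRnn:

RRRnnn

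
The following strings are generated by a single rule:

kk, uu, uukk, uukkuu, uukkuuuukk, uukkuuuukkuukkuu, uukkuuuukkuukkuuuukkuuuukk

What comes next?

uukkuuuukkuukkuuuukkuuuukkuukkuuuukkuukkuu

Each term (from the third on) is the previous term followed by the one before it: term 3 = uu·kk = uukk.
So term 8 is uukkuuuukkuukkuuuukkuuuukk·uukkuuuukkuukkuu.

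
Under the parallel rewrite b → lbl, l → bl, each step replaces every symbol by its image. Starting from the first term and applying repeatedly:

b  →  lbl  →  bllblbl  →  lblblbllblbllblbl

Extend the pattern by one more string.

bllblbllblbllblblbllblbllblblbllblbllblbl

Applying the rule to each of the 17 symbols of lblblbllblbllblbl gives the pieces bl lbl bl lbl bl lbl bl bl lbl bl lbl bl bl lbl bl lbl bl, which concatenate to the answer.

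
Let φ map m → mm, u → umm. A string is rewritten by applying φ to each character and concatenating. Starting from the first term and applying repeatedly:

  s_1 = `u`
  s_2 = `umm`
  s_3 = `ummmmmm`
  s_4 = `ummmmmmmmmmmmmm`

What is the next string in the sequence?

φ(ummmmmmmmmmmmmm) expands symbol-by-symbol to umm mm mm mm mm mm mm mm mm mm mm mm mm mm mm; joining the 15 pieces gives the next term.

ummmmmmmmmmmmmmmmmmmmmmmmmmmmmm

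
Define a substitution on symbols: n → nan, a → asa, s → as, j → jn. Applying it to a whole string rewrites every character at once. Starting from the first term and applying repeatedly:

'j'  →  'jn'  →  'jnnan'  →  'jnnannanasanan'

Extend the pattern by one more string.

Applying the rule to each of the 14 symbols of jnnannanasanan gives the pieces jn nan nan asa nan nan asa nan asa as asa nan asa nan, which concatenate to the answer.

jnnannanasanannanasananasaasasananasanan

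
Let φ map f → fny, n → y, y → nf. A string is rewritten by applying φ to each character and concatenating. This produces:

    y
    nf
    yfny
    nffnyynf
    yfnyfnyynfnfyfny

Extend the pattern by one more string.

nffnyynffnyynfnfyfnyyfnynffnyynf

Replace each of the 16 characters of yfnyfnyynfnfyfny in place — nf fny y nf fny y nf nf y fny y fny nf fny y nf — and concatenate.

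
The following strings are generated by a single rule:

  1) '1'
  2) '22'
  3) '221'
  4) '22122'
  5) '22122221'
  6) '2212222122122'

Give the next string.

221222212212222122221

From term 3 onward, concatenate the last term with the second-to-last: 22·1 = 221, 221·22 = 22122, …
The next term joins 2212222122122 and 22122221.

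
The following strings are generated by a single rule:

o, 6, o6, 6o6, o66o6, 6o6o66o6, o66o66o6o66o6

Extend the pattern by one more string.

Each term (from the third on) is the two preceding terms concatenated in order: term 3 = o·6 = o6.
Continuing: 6o6o66o6 · o66o66o6o66o6 gives term 8.

6o6o66o6o66o66o6o66o6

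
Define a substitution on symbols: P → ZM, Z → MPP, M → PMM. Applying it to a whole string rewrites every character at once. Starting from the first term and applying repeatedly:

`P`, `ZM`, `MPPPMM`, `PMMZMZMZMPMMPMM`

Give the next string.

ZMPMMPMMMPPPMMMPPPMMMPPPMMZMPMMPMMZMPMMPMM

Replace each of the 15 characters of PMMZMZMZMPMMPMM in place — ZM PMM PMM MPP PMM MPP PMM MPP PMM ZM PMM PMM ZM PMM PMM — and concatenate.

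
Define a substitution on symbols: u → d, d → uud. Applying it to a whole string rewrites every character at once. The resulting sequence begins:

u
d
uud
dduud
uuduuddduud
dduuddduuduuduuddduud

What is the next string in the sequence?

Applying the rule to each of the 21 symbols of dduuddduuduuduuddduud gives the pieces uud uud d d uud uud uud d d uud d d uud d d uud uud uud d d uud, which concatenate to the answer.

uuduuddduuduuduuddduuddduuddduuduuduuddduud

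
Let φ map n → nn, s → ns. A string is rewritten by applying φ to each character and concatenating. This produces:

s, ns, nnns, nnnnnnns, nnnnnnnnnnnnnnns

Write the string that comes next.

nnnnnnnnnnnnnnnnnnnnnnnnnnnnnnns

Replace each of the 16 characters of nnnnnnnnnnnnnnns in place — nn nn nn nn nn nn nn nn nn nn nn nn nn nn nn ns — and concatenate.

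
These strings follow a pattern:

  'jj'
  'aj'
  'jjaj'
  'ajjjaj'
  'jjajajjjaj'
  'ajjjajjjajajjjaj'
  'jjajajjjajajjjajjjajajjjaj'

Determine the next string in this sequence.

From term 3 onward, concatenate the second-to-last term with the last: jj·aj = jjaj, aj·jjaj = ajjjaj, …
Continuing: ajjjajjjajajjjaj · jjajajjjajajjjajjjajajjjaj gives term 8.

ajjjajjjajajjjajjjajajjjajajjjajjjajajjjaj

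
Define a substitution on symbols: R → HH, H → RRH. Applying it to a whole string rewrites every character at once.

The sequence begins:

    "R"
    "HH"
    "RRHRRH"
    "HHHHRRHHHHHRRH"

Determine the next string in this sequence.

Applying the rule to each of the 14 symbols of HHHHRRHHHHHRRH gives the pieces RRH RRH RRH RRH HH HH RRH RRH RRH RRH RRH HH HH RRH, which concatenate to the answer.

RRHRRHRRHRRHHHHHRRHRRHRRHRRHRRHHHHHRRH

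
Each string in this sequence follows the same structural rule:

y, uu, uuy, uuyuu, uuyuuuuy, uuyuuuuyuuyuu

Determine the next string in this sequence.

uuyuuuuyuuyuuuuyuuuuy

From term 3 onward, concatenate the last term with the second-to-last: uu·y = uuy, uuy·uu = uuyuu, …
Continuing: uuyuuuuyuuyuu · uuyuuuuy gives term 7.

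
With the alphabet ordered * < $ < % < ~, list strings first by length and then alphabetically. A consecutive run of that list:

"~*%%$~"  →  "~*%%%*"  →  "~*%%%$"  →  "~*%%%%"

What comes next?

~*%%%~

Treat ~*%%%% as a base-4 numeral over the given alphabet and add one, carrying through any trailing ~'s.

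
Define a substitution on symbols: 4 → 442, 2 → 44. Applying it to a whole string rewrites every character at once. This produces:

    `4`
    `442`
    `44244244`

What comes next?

4424424444244244442442

Expanding 44244244: 4→442, 4→442, 2→44, 4→442, 4→442, 2→44, 4→442, 4→442. Concatenated: 442 442 44 442 442 44 442 442.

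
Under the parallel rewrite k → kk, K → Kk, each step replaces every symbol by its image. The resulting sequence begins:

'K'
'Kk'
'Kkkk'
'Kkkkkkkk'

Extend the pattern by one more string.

Apply φ to Kkkkkkkk symbol by symbol: K→Kk, k→kk, k→kk, k→kk, k→kk, k→kk, k→kk, k→kk; joined: Kk kk kk kk kk kk kk kk.

Kkkkkkkkkkkkkkkk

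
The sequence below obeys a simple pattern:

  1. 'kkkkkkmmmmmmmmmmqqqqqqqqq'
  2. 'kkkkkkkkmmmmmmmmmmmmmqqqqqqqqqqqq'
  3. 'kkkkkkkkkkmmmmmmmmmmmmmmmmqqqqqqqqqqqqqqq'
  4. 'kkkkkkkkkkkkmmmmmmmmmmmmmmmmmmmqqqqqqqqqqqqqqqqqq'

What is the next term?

kkkkkkkkkkkkkkmmmmmmmmmmmmmmmmmmmmmmqqqqqqqqqqqqqqqqqqqqq

Term n consists of 2n k's, followed by 3n+1 m's, followed by 3n q's, where the shown terms are n = 3, 4, 5, 6.
Setting n = 7 gives 14, 22, 21 characters in each block.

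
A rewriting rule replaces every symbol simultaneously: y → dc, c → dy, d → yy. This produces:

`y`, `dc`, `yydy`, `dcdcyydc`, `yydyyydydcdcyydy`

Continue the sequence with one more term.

dcdcyydcdcdcyydcyydyyydydcdcyydc

Applying the rule to each of the 16 symbols of yydyyydydcdcyydy gives the pieces dc dc yy dc dc dc yy dc yy dy yy dy dc dc yy dc, which concatenate to the answer.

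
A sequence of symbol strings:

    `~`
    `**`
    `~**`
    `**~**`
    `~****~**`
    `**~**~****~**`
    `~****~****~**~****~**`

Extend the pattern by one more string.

**~**~****~**~****~****~**~****~**

This is a Fibonacci-style word recurrence s(k) = s(k−2)·s(k−1): e.g. ~·** = ~**.
The next term joins **~**~****~** and ~****~****~**~****~**.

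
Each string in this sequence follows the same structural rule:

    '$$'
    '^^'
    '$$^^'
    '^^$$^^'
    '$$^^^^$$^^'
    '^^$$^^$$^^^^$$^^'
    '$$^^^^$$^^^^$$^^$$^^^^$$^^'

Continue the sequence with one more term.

^^$$^^$$^^^^$$^^$$^^^^$$^^^^$$^^$$^^^^$$^^

From term 3 onward, concatenate the second-to-last term with the last: $$·^^ = $$^^, ^^·$$^^ = ^^$$^^, …
Continuing: ^^$$^^$$^^^^$$^^ · $$^^^^$$^^^^$$^^$$^^^^$$^^ gives term 8.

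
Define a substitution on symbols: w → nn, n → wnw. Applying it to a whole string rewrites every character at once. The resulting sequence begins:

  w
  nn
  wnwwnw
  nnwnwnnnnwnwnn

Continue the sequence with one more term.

Rewriting the 14 symbols of nnwnwnnnnwnwnn one by one yields wnw wnw nn wnw nn wnw wnw wnw wnw nn wnw nn wnw wnw; concatenated:

wnwwnwnnwnwnnwnwwnwwnwwnwnnwnwnnwnwwnw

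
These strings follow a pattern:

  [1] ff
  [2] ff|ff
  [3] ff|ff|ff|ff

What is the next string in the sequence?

Every step duplicates the string with '|' between the halves.
Doubling ff|ff|ff|ff with '|' between the halves:

ff|ff|ff|ff|ff|ff|ff|ff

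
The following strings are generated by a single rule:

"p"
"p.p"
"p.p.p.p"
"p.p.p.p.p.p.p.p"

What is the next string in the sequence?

p.p.p.p.p.p.p.p.p.p.p.p.p.p.p.p

Every step duplicates the string with '.' between the halves.
So the next term is two copies of p.p.p.p.p.p.p.p with '.' between the halves.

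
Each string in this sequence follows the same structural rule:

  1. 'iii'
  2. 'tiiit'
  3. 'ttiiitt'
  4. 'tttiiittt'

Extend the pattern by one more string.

ttttiiitttt

Every step adds t to the front and t to the end of the previous string.
So the next term is t·tttiiittt·t.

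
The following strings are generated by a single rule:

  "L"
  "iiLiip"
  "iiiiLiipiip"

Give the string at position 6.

Every step adds ii to the front and iip to the end of the previous string.
From iiiiLiipiip, 3 further steps: iiiiLiipiip → iiiiiiLiipiipiip → iiiiiiiiLiipiipiipiip → (answer).

iiiiiiiiiiLiipiipiipiipiip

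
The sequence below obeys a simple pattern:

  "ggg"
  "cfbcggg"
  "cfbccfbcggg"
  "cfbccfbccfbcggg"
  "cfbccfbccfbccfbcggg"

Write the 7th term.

cfbccfbccfbccfbccfbccfbcggg

Each term is the previous one with cfbc prepended.
From cfbccfbccfbccfbcggg, 2 further steps: cfbccfbccfbccfbcggg → cfbccfbccfbccfbccfbcggg → (answer).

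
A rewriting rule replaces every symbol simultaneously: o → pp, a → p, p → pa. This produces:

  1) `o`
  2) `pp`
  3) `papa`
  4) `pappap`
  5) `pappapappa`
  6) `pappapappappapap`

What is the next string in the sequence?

pappapappappapappapappappa

Replace each of the 16 characters of pappapappappapap in place — pa p pa pa p pa p pa pa p pa pa p pa p pa — and concatenate.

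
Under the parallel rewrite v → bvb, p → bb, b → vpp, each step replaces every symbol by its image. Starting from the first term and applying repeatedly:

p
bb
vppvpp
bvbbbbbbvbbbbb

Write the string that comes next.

vppbvbvppvppvppvppvppvppbvbvppvppvppvppvpp

φ(bvbbbbbbvbbbbb) expands symbol-by-symbol to vpp bvb vpp vpp vpp vpp vpp vpp bvb vpp vpp vpp vpp vpp; joining the 14 pieces gives the next term.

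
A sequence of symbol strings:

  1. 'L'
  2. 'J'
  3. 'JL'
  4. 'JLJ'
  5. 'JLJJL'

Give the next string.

JLJJLJLJ

This is a Fibonacci-style word recurrence s(k) = s(k−1)·s(k−2): e.g. J·L = JL.
The next term joins JLJJL and JLJ.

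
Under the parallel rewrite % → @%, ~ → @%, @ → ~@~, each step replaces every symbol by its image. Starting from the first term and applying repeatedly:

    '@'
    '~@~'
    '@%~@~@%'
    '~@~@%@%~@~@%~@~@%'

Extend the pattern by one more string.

Rewriting the 17 symbols of ~@~@%@%~@~@%~@~@% one by one yields @% ~@~ @% ~@~ @% ~@~ @% @% ~@~ @% ~@~ @% @% ~@~ @% ~@~ @%; concatenated:

@%~@~@%~@~@%~@~@%@%~@~@%~@~@%@%~@~@%~@~@%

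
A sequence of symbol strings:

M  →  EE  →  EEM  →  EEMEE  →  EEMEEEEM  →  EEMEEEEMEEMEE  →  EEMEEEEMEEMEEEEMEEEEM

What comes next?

This is a Fibonacci-style word recurrence s(k) = s(k−1)·s(k−2): e.g. EE·M = EEM.
Continuing: EEMEEEEMEEMEEEEMEEEEM · EEMEEEEMEEMEE gives term 8.

EEMEEEEMEEMEEEEMEEEEMEEMEEEEMEEMEE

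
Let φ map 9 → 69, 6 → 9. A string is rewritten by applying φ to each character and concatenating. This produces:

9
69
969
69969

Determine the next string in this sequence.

Expanding 69969: 6→9, 9→69, 9→69, 6→9, 9→69. Concatenated: 9 69 69 9 69.

96969969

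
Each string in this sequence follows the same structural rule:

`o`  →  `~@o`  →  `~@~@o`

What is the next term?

~@~@~@o

The strings grow by a fixed prefix ~@ each time.
One more step from ~@~@o gives the answer.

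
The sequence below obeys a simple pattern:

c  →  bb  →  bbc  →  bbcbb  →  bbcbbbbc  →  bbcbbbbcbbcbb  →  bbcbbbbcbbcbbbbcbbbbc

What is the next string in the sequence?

Each term (from the third on) is the previous term followed by the one before it: term 3 = bb·c = bbc.
Continuing: bbcbbbbcbbcbbbbcbbbbc · bbcbbbbcbbcbb gives term 8.

bbcbbbbcbbcbbbbcbbbbcbbcbbbbcbbcbb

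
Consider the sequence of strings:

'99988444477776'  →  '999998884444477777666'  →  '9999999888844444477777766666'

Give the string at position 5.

Each string has the form 9^{2n+1} 8^{n+1} 4^{n+3} 7^{n+3} 6^{2n-1} (n = 1, 2, …).
For term 5, n = 5, so the run lengths are 11, 6, 8, 8, 9.

999999999998888884444444477777777666666666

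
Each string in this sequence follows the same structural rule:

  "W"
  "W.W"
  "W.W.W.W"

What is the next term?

Each string is two copies of the previous one joined by '.'.
One more doubling of W.W.W.W gives the answer.

W.W.W.W.W.W.W.W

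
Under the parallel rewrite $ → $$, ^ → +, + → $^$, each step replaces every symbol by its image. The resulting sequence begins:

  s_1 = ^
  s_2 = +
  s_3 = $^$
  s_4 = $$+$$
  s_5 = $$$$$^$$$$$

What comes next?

Expanding $$$$$^$$$$$: $→$$, $→$$, $→$$, $→$$, $→$$, ^→+, $→$$, $→$$, $→$$, $→$$, $→$$. Concatenated: $$ $$ $$ $$ $$ + $$ $$ $$ $$ $$.

$$$$$$$$$$+$$$$$$$$$$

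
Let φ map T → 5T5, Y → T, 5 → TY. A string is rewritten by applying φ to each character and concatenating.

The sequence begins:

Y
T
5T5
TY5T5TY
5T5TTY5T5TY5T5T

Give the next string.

Rewriting the 15 symbols of 5T5TTY5T5TY5T5T one by one yields TY 5T5 TY 5T5 5T5 T TY 5T5 TY 5T5 T TY 5T5 TY 5T5; concatenated:

TY5T5TY5T55T5TTY5T5TY5T5TTY5T5TY5T5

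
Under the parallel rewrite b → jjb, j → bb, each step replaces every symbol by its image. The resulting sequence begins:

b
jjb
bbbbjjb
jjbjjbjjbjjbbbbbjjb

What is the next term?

bbbbjjbbbbbjjbbbbbjjbbbbbjjbjjbjjbjjbjjbbbbbjjb

Applying the rule to each of the 19 symbols of jjbjjbjjbjjbbbbbjjb gives the pieces bb bb jjb bb bb jjb bb bb jjb bb bb jjb jjb jjb jjb jjb bb bb jjb, which concatenate to the answer.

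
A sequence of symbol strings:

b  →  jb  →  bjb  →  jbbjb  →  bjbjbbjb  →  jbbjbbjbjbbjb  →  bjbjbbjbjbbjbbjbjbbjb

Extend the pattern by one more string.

jbbjbbjbjbbjbbjbjbbjbjbbjbbjbjbbjb

This is a Fibonacci-style word recurrence s(k) = s(k−2)·s(k−1): e.g. b·jb = bjb.
Continuing: jbbjbbjbjbbjb · bjbjbbjbjbbjbbjbjbbjb gives term 8.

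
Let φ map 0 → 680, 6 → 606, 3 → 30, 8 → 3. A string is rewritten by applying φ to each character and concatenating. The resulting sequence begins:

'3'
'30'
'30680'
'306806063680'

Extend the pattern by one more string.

Apply φ to 306806063680 symbol by symbol: 3→30, 0→680, 6→606, 8→3, 0→680, 6→606, 0→680, 6→606, 3→30, 6→606, 8→3, 0→680; joined: 30 680 606 3 680 606 680 606 30 606 3 680.

306806063680606680606306063680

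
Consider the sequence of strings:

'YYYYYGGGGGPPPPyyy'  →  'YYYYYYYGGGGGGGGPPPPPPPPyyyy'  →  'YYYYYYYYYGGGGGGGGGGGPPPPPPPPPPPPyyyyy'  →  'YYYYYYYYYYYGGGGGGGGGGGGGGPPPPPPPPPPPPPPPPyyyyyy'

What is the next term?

Each string has the form Y^{2n+3} G^{3n+2} P^{4n} y^{n+2} (n = 1, 2, …).
For the next term, n = 5, so the run lengths are 13, 17, 20, 7.

YYYYYYYYYYYYYGGGGGGGGGGGGGGGGGPPPPPPPPPPPPPPPPPPPPyyyyyyy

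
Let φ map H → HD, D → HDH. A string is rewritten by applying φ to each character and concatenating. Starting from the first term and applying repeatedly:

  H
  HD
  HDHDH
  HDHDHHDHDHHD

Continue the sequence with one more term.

Expanding HDHDHHDHDHHD: H→HD, D→HDH, H→HD, D→HDH, H→HD, H→HD, D→HDH, H→HD, D→HDH, H→HD, H→HD, D→HDH. Concatenated: HD HDH HD HDH HD HD HDH HD HDH HD HD HDH.

HDHDHHDHDHHDHDHDHHDHDHHDHDHDH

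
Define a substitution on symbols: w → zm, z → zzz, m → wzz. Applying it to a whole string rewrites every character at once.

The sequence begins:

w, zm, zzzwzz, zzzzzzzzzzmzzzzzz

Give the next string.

Rewriting the 17 symbols of zzzzzzzzzzmzzzzzz one by one yields zzz zzz zzz zzz zzz zzz zzz zzz zzz zzz wzz zzz zzz zzz zzz zzz zzz; concatenated:

zzzzzzzzzzzzzzzzzzzzzzzzzzzzzzwzzzzzzzzzzzzzzzzzzzz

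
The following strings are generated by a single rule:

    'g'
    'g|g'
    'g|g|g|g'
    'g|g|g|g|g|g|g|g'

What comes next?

s(k+1) = s(k)·|·s(k) — each term doubles the last with '|' between the halves.
So the next term is two copies of g|g|g|g|g|g|g|g with '|' between the halves.

g|g|g|g|g|g|g|g|g|g|g|g|g|g|g|g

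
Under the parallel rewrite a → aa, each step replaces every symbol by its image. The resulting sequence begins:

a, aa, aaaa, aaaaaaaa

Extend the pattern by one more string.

Apply φ to aaaaaaaa symbol by symbol: a→aa, a→aa, a→aa, a→aa, a→aa, a→aa, a→aa, a→aa; joined: aa aa aa aa aa aa aa aa.

aaaaaaaaaaaaaaaa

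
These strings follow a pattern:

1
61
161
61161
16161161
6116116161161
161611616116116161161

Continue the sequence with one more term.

6116116161161161611616116116161161

Each term (from the third on) is the two preceding terms concatenated in order: term 3 = 1·61 = 161.
So term 8 is 6116116161161·161611616116116161161.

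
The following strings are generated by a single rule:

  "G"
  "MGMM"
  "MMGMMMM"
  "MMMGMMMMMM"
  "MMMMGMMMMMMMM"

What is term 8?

MMMMMMMGMMMMMMMMMMMMMM

Each term wraps the previous one in M on the left and MM on the right.
From MMMMGMMMMMMMM, 3 further steps: MMMMGMMMMMMMM → MMMMMGMMMMMMMMMM → MMMMMMGMMMMMMMMMMMM → (answer).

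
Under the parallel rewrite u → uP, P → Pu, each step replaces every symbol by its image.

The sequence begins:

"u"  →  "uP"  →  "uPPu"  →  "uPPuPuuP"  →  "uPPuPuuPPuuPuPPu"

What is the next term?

Rewriting the 16 symbols of uPPuPuuPPuuPuPPu one by one yields uP Pu Pu uP Pu uP uP Pu Pu uP uP Pu uP Pu Pu uP; concatenated:

uPPuPuuPPuuPuPPuPuuPuPPuuPPuPuuP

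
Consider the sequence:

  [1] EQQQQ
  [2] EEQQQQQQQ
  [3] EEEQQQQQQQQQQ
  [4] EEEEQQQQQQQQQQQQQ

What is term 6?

Term n consists of n E's, followed by 3n+1 Q's (n = 1, 2, …).
At n = 6 the blocks have lengths 6, 19.

EEEEEEQQQQQQQQQQQQQQQQQQQ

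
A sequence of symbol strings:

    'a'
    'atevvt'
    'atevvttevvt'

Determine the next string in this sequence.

The strings grow by a fixed suffix tevvt each time.
One more step from atevvttevvt gives the answer.

atevvttevvttevvt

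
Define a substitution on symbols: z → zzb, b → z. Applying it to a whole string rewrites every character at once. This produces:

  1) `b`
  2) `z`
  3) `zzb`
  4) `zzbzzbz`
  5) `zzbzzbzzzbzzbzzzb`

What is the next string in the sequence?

zzbzzbzzzbzzbzzzbzzbzzbzzzbzzbzzzbzzbzzbz

Replace each of the 17 characters of zzbzzbzzzbzzbzzzb in place — zzb zzb z zzb zzb z zzb zzb zzb z zzb zzb z zzb zzb zzb z — and concatenate.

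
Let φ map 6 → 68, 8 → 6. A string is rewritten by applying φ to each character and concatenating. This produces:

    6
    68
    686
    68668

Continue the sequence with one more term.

68668686

Apply φ to 68668 symbol by symbol: 6→68, 8→6, 6→68, 6→68, 8→6; joined: 68 6 68 68 6.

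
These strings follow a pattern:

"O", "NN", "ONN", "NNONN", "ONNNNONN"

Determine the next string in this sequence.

From term 3 onward, concatenate the second-to-last term with the last: O·NN = ONN, NN·ONN = NNONN, …
Continuing: NNONN · ONNNNONN gives term 6.

NNONNONNNNONN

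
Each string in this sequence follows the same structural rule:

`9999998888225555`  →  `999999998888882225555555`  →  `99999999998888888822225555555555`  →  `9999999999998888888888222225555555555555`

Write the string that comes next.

999999999999998888888888882222225555555555555555

Each string has the form 9^{2n+2} 8^{2n} 2^{n} 5^{3n-2}, where the shown terms are n = 2, 3, 4, 5.
Setting n = 6 gives 14, 12, 6, 16 characters in each block.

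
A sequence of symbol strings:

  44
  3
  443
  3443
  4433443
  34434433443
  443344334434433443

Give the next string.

From term 3 onward, concatenate the second-to-last term with the last: 44·3 = 443, 3·443 = 3443, …
Continuing: 34434433443 · 443344334434433443 gives term 8.

34434433443443344334434433443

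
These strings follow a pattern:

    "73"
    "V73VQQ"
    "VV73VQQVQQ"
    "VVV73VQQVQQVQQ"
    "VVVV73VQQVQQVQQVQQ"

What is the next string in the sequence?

Every step adds V to the front and VQQ to the end of the previous string.
One more step from VVVV73VQQVQQVQQVQQ gives the answer.

VVVVV73VQQVQQVQQVQQVQQ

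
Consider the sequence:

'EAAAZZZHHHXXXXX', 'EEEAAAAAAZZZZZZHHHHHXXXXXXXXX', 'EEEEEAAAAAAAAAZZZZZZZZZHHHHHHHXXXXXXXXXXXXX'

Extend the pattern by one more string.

Term n consists of 2n-1 E's, followed by 3n A's, followed by 3n Z's, followed by 2n+1 H's, followed by 4n+1 X's (n = 1, 2, …).
At n = 4 the blocks have lengths 7, 12, 12, 9, 17.

EEEEEEEAAAAAAAAAAAAZZZZZZZZZZZZHHHHHHHHHXXXXXXXXXXXXXXXXX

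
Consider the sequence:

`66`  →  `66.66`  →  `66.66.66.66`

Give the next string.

s(k+1) = s(k)·.·s(k) — each term doubles the last with '.' between the halves.
Doubling 66.66.66.66 with '.' between the halves:

66.66.66.66.66.66.66.66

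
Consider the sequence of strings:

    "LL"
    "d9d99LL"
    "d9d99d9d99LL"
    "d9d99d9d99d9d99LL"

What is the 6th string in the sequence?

Every step adds d9d99 at the front: s(k+1) = d9d99·s(k).
From d9d99d9d99d9d99LL, 2 further steps: d9d99d9d99d9d99LL → d9d99d9d99d9d99d9d99LL → (answer).

d9d99d9d99d9d99d9d99d9d99LL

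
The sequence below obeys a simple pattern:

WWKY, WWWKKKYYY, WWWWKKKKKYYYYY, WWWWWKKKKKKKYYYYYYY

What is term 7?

WWWWWWWWKKKKKKKKKKKKKYYYYYYYYYYYYY

Each string has the form W^{n+1} K^{2n-1} Y^{2n-1} (n = 1, 2, …).
Setting n = 7 gives 8, 13, 13 characters in each block.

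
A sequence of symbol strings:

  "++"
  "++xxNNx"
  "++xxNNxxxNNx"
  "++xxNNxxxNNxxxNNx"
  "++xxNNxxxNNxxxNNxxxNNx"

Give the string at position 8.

++xxNNxxxNNxxxNNxxxNNxxxNNxxxNNxxxNNx

Every step adds xxNNx to the end: s(k+1) = s(k)·xxNNx.
From ++xxNNxxxNNxxxNNxxxNNx, 3 further steps: ++xxNNxxxNNxxxNNxxxNNx → ++xxNNxxxNNxxxNNxxxNNxxxNNx → ++xxNNxxxNNxxxNNxxxNNxxxNNxxxNNx → (answer).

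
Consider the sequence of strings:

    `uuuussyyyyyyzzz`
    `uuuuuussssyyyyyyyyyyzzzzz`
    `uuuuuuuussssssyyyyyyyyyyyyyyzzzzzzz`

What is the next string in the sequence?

Term n consists of 2n u's, followed by 2n-2 s's, followed by 4n-2 y's, followed by 2n-1 z's, where the shown terms are n = 2, 3, 4.
Setting n = 5 gives 10, 8, 18, 9 characters in each block.

uuuuuuuuuussssssssyyyyyyyyyyyyyyyyyyzzzzzzzzz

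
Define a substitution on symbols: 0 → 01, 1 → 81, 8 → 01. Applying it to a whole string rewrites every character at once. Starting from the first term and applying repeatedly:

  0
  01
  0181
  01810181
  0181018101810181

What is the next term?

Rewriting the 16 symbols of 0181018101810181 one by one yields 01 81 01 81 01 81 01 81 01 81 01 81 01 81 01 81; concatenated:

01810181018101810181018101810181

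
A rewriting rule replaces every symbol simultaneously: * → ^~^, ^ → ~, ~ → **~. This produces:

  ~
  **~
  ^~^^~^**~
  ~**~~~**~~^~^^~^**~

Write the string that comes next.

**~^~^^~^**~**~**~^~^^~^**~**~~**~~~**~~^~^^~^**~

Applying the rule to each of the 19 symbols of ~**~~~**~~^~^^~^**~ gives the pieces **~ ^~^ ^~^ **~ **~ **~ ^~^ ^~^ **~ **~ ~ **~ ~ ~ **~ ~ ^~^ ^~^ **~, which concatenate to the answer.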